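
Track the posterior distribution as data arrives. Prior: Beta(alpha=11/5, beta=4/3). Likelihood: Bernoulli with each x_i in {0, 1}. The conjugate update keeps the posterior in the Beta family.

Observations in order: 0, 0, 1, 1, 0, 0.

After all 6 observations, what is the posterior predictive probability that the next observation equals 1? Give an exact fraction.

obs 1: x=0 → posterior Beta(11/5, 7/3)
obs 2: x=0 → posterior Beta(11/5, 10/3)
obs 3: x=1 → posterior Beta(16/5, 10/3)
obs 4: x=1 → posterior Beta(21/5, 10/3)
obs 5: x=0 → posterior Beta(21/5, 13/3)
obs 6: x=0 → posterior Beta(21/5, 16/3)

63/143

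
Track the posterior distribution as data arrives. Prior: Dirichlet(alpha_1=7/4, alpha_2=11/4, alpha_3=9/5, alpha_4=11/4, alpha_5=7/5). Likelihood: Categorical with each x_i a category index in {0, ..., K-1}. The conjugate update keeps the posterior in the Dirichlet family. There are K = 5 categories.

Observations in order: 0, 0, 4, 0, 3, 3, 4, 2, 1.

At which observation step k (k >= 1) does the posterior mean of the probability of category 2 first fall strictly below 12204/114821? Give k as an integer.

k = 7

obs 1: x=0 → posterior Dirichlet(11/4, 11/4, 9/5, 11/4, 7/5)
obs 2: x=0 → posterior Dirichlet(15/4, 11/4, 9/5, 11/4, 7/5)
obs 3: x=4 → posterior Dirichlet(15/4, 11/4, 9/5, 11/4, 12/5)
obs 4: x=0 → posterior Dirichlet(19/4, 11/4, 9/5, 11/4, 12/5)
obs 5: x=3 → posterior Dirichlet(19/4, 11/4, 9/5, 15/4, 12/5)
obs 6: x=3 → posterior Dirichlet(19/4, 11/4, 9/5, 19/4, 12/5)
obs 7: x=4 → posterior Dirichlet(19/4, 11/4, 9/5, 19/4, 17/5)
obs 8: x=2 → posterior Dirichlet(19/4, 11/4, 14/5, 19/4, 17/5)
obs 9: x=1 → posterior Dirichlet(19/4, 15/4, 14/5, 19/4, 17/5)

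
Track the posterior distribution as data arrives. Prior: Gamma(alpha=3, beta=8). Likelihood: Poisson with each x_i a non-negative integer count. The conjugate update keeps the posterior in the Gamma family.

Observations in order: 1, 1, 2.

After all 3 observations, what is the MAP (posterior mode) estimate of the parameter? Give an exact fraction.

6/11

obs 1: x=1 → posterior Gamma(4, 9)
obs 2: x=1 → posterior Gamma(5, 10)
obs 3: x=2 → posterior Gamma(7, 11)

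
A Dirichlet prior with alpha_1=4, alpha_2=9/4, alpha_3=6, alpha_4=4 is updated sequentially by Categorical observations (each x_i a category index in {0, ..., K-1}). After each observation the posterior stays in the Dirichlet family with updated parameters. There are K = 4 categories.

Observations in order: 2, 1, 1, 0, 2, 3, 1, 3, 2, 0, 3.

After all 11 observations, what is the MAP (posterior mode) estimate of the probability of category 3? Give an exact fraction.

obs 1: x=2 → posterior Dirichlet(4, 9/4, 7, 4)
obs 2: x=1 → posterior Dirichlet(4, 13/4, 7, 4)
obs 3: x=1 → posterior Dirichlet(4, 17/4, 7, 4)
obs 4: x=0 → posterior Dirichlet(5, 17/4, 7, 4)
obs 5: x=2 → posterior Dirichlet(5, 17/4, 8, 4)
obs 6: x=3 → posterior Dirichlet(5, 17/4, 8, 5)
obs 7: x=1 → posterior Dirichlet(5, 21/4, 8, 5)
obs 8: x=3 → posterior Dirichlet(5, 21/4, 8, 6)
obs 9: x=2 → posterior Dirichlet(5, 21/4, 9, 6)
obs 10: x=0 → posterior Dirichlet(6, 21/4, 9, 6)
obs 11: x=3 → posterior Dirichlet(6, 21/4, 9, 7)

8/31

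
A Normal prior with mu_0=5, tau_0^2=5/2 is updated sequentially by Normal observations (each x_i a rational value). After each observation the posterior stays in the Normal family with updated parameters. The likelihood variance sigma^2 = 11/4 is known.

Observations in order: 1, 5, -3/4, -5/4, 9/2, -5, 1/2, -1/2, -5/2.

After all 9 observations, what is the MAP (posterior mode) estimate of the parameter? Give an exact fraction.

65/101

obs 1: x=1 → posterior Normal(65/21, 55/42)
obs 2: x=5 → posterior Normal(115/31, 55/62)
obs 3: x=-3/4 → posterior Normal(215/82, 55/82)
obs 4: x=-5/4 → posterior Normal(95/51, 55/102)
obs 5: x=9/2 → posterior Normal(140/61, 55/122)
obs 6: x=-5 → posterior Normal(90/71, 55/142)
obs 7: x=1/2 → posterior Normal(95/81, 55/162)
obs 8: x=-1/2 → posterior Normal(90/91, 55/182)
obs 9: x=-5/2 → posterior Normal(65/101, 55/202)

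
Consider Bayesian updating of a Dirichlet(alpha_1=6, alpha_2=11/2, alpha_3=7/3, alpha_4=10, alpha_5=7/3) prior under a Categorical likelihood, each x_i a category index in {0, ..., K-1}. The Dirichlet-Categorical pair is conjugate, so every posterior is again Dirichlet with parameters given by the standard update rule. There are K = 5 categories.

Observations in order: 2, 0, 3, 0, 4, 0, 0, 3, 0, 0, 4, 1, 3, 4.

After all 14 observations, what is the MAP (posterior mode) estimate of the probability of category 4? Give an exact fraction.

26/211

obs 1: x=2 → posterior Dirichlet(6, 11/2, 10/3, 10, 7/3)
obs 2: x=0 → posterior Dirichlet(7, 11/2, 10/3, 10, 7/3)
obs 3: x=3 → posterior Dirichlet(7, 11/2, 10/3, 11, 7/3)
obs 4: x=0 → posterior Dirichlet(8, 11/2, 10/3, 11, 7/3)
obs 5: x=4 → posterior Dirichlet(8, 11/2, 10/3, 11, 10/3)
obs 6: x=0 → posterior Dirichlet(9, 11/2, 10/3, 11, 10/3)
obs 7: x=0 → posterior Dirichlet(10, 11/2, 10/3, 11, 10/3)
obs 8: x=3 → posterior Dirichlet(10, 11/2, 10/3, 12, 10/3)
obs 9: x=0 → posterior Dirichlet(11, 11/2, 10/3, 12, 10/3)
obs 10: x=0 → posterior Dirichlet(12, 11/2, 10/3, 12, 10/3)
obs 11: x=4 → posterior Dirichlet(12, 11/2, 10/3, 12, 13/3)
obs 12: x=1 → posterior Dirichlet(12, 13/2, 10/3, 12, 13/3)
obs 13: x=3 → posterior Dirichlet(12, 13/2, 10/3, 13, 13/3)
obs 14: x=4 → posterior Dirichlet(12, 13/2, 10/3, 13, 16/3)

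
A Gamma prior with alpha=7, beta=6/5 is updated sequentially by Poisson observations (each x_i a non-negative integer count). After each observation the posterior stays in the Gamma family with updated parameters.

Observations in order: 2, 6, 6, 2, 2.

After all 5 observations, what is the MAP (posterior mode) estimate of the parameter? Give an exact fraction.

120/31

obs 1: x=2 → posterior Gamma(9, 11/5)
obs 2: x=6 → posterior Gamma(15, 16/5)
obs 3: x=6 → posterior Gamma(21, 21/5)
obs 4: x=2 → posterior Gamma(23, 26/5)
obs 5: x=2 → posterior Gamma(25, 31/5)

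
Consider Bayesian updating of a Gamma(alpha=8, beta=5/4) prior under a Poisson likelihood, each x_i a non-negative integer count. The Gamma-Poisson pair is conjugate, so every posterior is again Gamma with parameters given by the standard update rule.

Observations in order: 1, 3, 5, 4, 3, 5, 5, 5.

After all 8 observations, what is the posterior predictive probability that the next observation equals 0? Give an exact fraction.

14449979754459785493873233887728295303248405238133803036805773/791717805254439023624865699561776475898803884688668051353443161

obs 1: x=1 → posterior Gamma(9, 9/4)
obs 2: x=3 → posterior Gamma(12, 13/4)
obs 3: x=5 → posterior Gamma(17, 17/4)
obs 4: x=4 → posterior Gamma(21, 21/4)
obs 5: x=3 → posterior Gamma(24, 25/4)
obs 6: x=5 → posterior Gamma(29, 29/4)
obs 7: x=5 → posterior Gamma(34, 33/4)
obs 8: x=5 → posterior Gamma(39, 37/4)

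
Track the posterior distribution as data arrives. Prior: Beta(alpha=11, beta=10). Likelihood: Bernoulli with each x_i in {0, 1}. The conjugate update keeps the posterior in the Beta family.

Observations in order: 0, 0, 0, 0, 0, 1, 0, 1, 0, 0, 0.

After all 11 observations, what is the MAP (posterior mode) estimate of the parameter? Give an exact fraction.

2/5

obs 1: x=0 → posterior Beta(11, 11)
obs 2: x=0 → posterior Beta(11, 12)
obs 3: x=0 → posterior Beta(11, 13)
obs 4: x=0 → posterior Beta(11, 14)
obs 5: x=0 → posterior Beta(11, 15)
obs 6: x=1 → posterior Beta(12, 15)
obs 7: x=0 → posterior Beta(12, 16)
obs 8: x=1 → posterior Beta(13, 16)
obs 9: x=0 → posterior Beta(13, 17)
obs 10: x=0 → posterior Beta(13, 18)
obs 11: x=0 → posterior Beta(13, 19)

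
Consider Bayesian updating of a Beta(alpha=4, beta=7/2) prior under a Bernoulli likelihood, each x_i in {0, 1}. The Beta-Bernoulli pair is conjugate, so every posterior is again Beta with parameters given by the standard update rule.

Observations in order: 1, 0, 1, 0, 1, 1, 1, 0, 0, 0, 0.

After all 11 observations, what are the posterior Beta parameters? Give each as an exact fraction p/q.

alpha=9, beta=19/2

obs 1: x=1 → posterior Beta(5, 7/2)
obs 2: x=0 → posterior Beta(5, 9/2)
obs 3: x=1 → posterior Beta(6, 9/2)
obs 4: x=0 → posterior Beta(6, 11/2)
obs 5: x=1 → posterior Beta(7, 11/2)
obs 6: x=1 → posterior Beta(8, 11/2)
obs 7: x=1 → posterior Beta(9, 11/2)
obs 8: x=0 → posterior Beta(9, 13/2)
obs 9: x=0 → posterior Beta(9, 15/2)
obs 10: x=0 → posterior Beta(9, 17/2)
obs 11: x=0 → posterior Beta(9, 19/2)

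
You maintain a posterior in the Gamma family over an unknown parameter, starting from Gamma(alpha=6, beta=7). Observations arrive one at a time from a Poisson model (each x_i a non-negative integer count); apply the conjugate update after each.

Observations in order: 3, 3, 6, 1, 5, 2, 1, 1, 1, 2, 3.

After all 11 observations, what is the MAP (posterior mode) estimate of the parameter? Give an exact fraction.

11/6

obs 1: x=3 → posterior Gamma(9, 8)
obs 2: x=3 → posterior Gamma(12, 9)
obs 3: x=6 → posterior Gamma(18, 10)
obs 4: x=1 → posterior Gamma(19, 11)
obs 5: x=5 → posterior Gamma(24, 12)
obs 6: x=2 → posterior Gamma(26, 13)
obs 7: x=1 → posterior Gamma(27, 14)
obs 8: x=1 → posterior Gamma(28, 15)
obs 9: x=1 → posterior Gamma(29, 16)
obs 10: x=2 → posterior Gamma(31, 17)
obs 11: x=3 → posterior Gamma(34, 18)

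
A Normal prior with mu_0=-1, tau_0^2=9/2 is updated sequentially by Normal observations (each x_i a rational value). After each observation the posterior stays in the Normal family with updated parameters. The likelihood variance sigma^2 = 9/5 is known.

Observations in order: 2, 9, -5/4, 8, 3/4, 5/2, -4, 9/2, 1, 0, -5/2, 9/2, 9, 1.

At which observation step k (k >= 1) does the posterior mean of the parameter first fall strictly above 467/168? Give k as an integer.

obs 1: x=2 → posterior Normal(8/7, 9/7)
obs 2: x=9 → posterior Normal(53/12, 3/4)
obs 3: x=-5/4 → posterior Normal(11/4, 9/17)
obs 4: x=8 → posterior Normal(347/88, 9/22)
obs 5: x=3/4 → posterior Normal(181/54, 1/3)
obs 6: x=5/2 → posterior Normal(103/32, 9/32)
obs 7: x=-4 → posterior Normal(83/37, 9/37)
obs 8: x=9/2 → posterior Normal(211/84, 3/14)
obs 9: x=1 → posterior Normal(221/94, 9/47)
obs 10: x=0 → posterior Normal(17/8, 9/52)
obs 11: x=-5/2 → posterior Normal(98/57, 3/19)
obs 12: x=9/2 → posterior Normal(241/124, 9/62)
obs 13: x=9 → posterior Normal(331/134, 9/67)
obs 14: x=1 → posterior Normal(341/144, 1/8)

k = 2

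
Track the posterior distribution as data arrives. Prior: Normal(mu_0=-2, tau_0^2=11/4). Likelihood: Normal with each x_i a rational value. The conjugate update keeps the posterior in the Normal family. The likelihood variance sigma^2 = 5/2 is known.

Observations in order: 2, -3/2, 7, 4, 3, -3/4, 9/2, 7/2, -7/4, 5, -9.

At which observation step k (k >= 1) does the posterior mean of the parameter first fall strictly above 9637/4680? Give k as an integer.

k = 5

obs 1: x=2 → posterior Normal(2/21, 55/42)
obs 2: x=-3/2 → posterior Normal(-29/64, 55/64)
obs 3: x=7 → posterior Normal(125/86, 55/86)
obs 4: x=4 → posterior Normal(71/36, 55/108)
obs 5: x=3 → posterior Normal(279/130, 11/26)
obs 6: x=-3/4 → posterior Normal(525/304, 55/152)
obs 7: x=9/2 → posterior Normal(241/116, 55/174)
obs 8: x=7/2 → posterior Normal(877/392, 55/196)
obs 9: x=-7/4 → posterior Normal(200/109, 55/218)
obs 10: x=5 → posterior Normal(17/8, 11/48)
obs 11: x=-9 → posterior Normal(156/131, 55/262)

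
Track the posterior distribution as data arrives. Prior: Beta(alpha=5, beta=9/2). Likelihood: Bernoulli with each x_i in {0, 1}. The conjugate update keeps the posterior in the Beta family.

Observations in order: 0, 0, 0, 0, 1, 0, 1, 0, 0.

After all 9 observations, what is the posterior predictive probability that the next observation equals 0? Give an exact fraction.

23/37

obs 1: x=0 → posterior Beta(5, 11/2)
obs 2: x=0 → posterior Beta(5, 13/2)
obs 3: x=0 → posterior Beta(5, 15/2)
obs 4: x=0 → posterior Beta(5, 17/2)
obs 5: x=1 → posterior Beta(6, 17/2)
obs 6: x=0 → posterior Beta(6, 19/2)
obs 7: x=1 → posterior Beta(7, 19/2)
obs 8: x=0 → posterior Beta(7, 21/2)
obs 9: x=0 → posterior Beta(7, 23/2)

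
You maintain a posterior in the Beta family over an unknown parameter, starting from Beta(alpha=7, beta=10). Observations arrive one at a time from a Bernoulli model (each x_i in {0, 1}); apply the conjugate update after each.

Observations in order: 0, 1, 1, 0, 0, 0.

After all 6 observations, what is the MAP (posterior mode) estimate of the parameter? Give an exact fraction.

8/21

obs 1: x=0 → posterior Beta(7, 11)
obs 2: x=1 → posterior Beta(8, 11)
obs 3: x=1 → posterior Beta(9, 11)
obs 4: x=0 → posterior Beta(9, 12)
obs 5: x=0 → posterior Beta(9, 13)
obs 6: x=0 → posterior Beta(9, 14)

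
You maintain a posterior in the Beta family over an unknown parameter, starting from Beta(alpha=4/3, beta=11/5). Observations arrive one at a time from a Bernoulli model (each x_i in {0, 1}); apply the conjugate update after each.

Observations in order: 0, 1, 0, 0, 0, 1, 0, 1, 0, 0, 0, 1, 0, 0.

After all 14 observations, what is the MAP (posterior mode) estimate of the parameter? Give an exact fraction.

65/233

obs 1: x=0 → posterior Beta(4/3, 16/5)
obs 2: x=1 → posterior Beta(7/3, 16/5)
obs 3: x=0 → posterior Beta(7/3, 21/5)
obs 4: x=0 → posterior Beta(7/3, 26/5)
obs 5: x=0 → posterior Beta(7/3, 31/5)
obs 6: x=1 → posterior Beta(10/3, 31/5)
obs 7: x=0 → posterior Beta(10/3, 36/5)
obs 8: x=1 → posterior Beta(13/3, 36/5)
obs 9: x=0 → posterior Beta(13/3, 41/5)
obs 10: x=0 → posterior Beta(13/3, 46/5)
obs 11: x=0 → posterior Beta(13/3, 51/5)
obs 12: x=1 → posterior Beta(16/3, 51/5)
obs 13: x=0 → posterior Beta(16/3, 56/5)
obs 14: x=0 → posterior Beta(16/3, 61/5)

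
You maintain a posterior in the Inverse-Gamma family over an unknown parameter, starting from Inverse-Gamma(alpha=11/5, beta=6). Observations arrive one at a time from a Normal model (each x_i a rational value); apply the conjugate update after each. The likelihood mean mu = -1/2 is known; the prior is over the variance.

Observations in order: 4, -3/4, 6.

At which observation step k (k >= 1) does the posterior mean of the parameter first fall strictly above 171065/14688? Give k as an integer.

k = 3

obs 1: x=4 → posterior Inverse-Gamma(27/10, 129/8)
obs 2: x=-3/4 → posterior Inverse-Gamma(16/5, 517/32)
obs 3: x=6 → posterior Inverse-Gamma(37/10, 1193/32)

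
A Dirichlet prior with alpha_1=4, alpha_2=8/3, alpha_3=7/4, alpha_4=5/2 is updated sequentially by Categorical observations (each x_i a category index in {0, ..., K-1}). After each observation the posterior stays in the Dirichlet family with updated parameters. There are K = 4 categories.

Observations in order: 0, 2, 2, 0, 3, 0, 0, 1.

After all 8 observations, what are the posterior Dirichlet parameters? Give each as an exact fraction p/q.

alpha_1=8, alpha_2=11/3, alpha_3=15/4, alpha_4=7/2

obs 1: x=0 → posterior Dirichlet(5, 8/3, 7/4, 5/2)
obs 2: x=2 → posterior Dirichlet(5, 8/3, 11/4, 5/2)
obs 3: x=2 → posterior Dirichlet(5, 8/3, 15/4, 5/2)
obs 4: x=0 → posterior Dirichlet(6, 8/3, 15/4, 5/2)
obs 5: x=3 → posterior Dirichlet(6, 8/3, 15/4, 7/2)
obs 6: x=0 → posterior Dirichlet(7, 8/3, 15/4, 7/2)
obs 7: x=0 → posterior Dirichlet(8, 8/3, 15/4, 7/2)
obs 8: x=1 → posterior Dirichlet(8, 11/3, 15/4, 7/2)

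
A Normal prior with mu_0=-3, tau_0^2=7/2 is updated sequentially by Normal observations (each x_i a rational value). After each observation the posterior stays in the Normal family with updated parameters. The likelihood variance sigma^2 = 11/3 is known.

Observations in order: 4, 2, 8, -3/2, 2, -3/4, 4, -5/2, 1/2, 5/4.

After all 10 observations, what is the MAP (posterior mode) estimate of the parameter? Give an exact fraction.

291/232

obs 1: x=4 → posterior Normal(18/43, 77/43)
obs 2: x=2 → posterior Normal(15/16, 77/64)
obs 3: x=8 → posterior Normal(228/85, 77/85)
obs 4: x=-3/2 → posterior Normal(393/212, 77/106)
obs 5: x=2 → posterior Normal(477/254, 77/127)
obs 6: x=-3/4 → posterior Normal(891/592, 77/148)
obs 7: x=4 → posterior Normal(1227/676, 77/169)
obs 8: x=-5/2 → posterior Normal(1017/760, 77/190)
obs 9: x=1/2 → posterior Normal(1059/844, 77/211)
obs 10: x=5/4 → posterior Normal(291/232, 77/232)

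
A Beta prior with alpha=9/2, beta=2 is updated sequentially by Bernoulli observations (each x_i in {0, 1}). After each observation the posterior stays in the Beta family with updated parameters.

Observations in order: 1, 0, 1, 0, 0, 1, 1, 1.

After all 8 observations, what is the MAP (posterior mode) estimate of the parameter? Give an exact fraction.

17/25

obs 1: x=1 → posterior Beta(11/2, 2)
obs 2: x=0 → posterior Beta(11/2, 3)
obs 3: x=1 → posterior Beta(13/2, 3)
obs 4: x=0 → posterior Beta(13/2, 4)
obs 5: x=0 → posterior Beta(13/2, 5)
obs 6: x=1 → posterior Beta(15/2, 5)
obs 7: x=1 → posterior Beta(17/2, 5)
obs 8: x=1 → posterior Beta(19/2, 5)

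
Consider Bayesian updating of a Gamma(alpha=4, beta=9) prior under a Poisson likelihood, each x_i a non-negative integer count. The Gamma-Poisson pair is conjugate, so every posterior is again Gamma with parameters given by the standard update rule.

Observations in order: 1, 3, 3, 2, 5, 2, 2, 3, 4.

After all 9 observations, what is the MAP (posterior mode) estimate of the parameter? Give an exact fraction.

14/9

obs 1: x=1 → posterior Gamma(5, 10)
obs 2: x=3 → posterior Gamma(8, 11)
obs 3: x=3 → posterior Gamma(11, 12)
obs 4: x=2 → posterior Gamma(13, 13)
obs 5: x=5 → posterior Gamma(18, 14)
obs 6: x=2 → posterior Gamma(20, 15)
obs 7: x=2 → posterior Gamma(22, 16)
obs 8: x=3 → posterior Gamma(25, 17)
obs 9: x=4 → posterior Gamma(29, 18)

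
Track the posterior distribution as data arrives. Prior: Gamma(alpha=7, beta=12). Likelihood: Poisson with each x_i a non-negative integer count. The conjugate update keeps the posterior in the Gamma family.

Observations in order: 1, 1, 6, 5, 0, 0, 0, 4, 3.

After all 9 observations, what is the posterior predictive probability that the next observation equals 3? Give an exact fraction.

915502437989100400782867269887177299207/9368076509951914721518139496932166336512

obs 1: x=1 → posterior Gamma(8, 13)
obs 2: x=1 → posterior Gamma(9, 14)
obs 3: x=6 → posterior Gamma(15, 15)
obs 4: x=5 → posterior Gamma(20, 16)
obs 5: x=0 → posterior Gamma(20, 17)
obs 6: x=0 → posterior Gamma(20, 18)
obs 7: x=0 → posterior Gamma(20, 19)
obs 8: x=4 → posterior Gamma(24, 20)
obs 9: x=3 → posterior Gamma(27, 21)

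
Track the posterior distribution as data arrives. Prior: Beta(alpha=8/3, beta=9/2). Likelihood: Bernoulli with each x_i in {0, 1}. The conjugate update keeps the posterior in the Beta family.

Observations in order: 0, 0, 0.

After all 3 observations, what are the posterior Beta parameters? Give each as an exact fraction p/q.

alpha=8/3, beta=15/2

obs 1: x=0 → posterior Beta(8/3, 11/2)
obs 2: x=0 → posterior Beta(8/3, 13/2)
obs 3: x=0 → posterior Beta(8/3, 15/2)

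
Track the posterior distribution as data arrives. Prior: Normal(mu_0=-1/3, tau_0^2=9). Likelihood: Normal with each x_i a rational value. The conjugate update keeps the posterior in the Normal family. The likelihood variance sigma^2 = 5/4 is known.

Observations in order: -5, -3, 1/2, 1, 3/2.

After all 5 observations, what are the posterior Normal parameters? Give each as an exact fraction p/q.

mu_0=-109/111, tau_0^2=9/37

obs 1: x=-5 → posterior Normal(-545/123, 45/41)
obs 2: x=-3 → posterior Normal(-79/21, 45/77)
obs 3: x=1/2 → posterior Normal(-815/339, 45/113)
obs 4: x=1 → posterior Normal(-707/447, 45/149)
obs 5: x=3/2 → posterior Normal(-109/111, 9/37)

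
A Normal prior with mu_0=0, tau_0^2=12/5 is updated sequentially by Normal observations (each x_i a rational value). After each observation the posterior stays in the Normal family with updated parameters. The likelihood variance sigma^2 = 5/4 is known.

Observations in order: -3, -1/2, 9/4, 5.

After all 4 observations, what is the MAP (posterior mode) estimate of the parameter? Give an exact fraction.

180/217

obs 1: x=-3 → posterior Normal(-144/73, 60/73)
obs 2: x=-1/2 → posterior Normal(-168/121, 60/121)
obs 3: x=9/4 → posterior Normal(-60/169, 60/169)
obs 4: x=5 → posterior Normal(180/217, 60/217)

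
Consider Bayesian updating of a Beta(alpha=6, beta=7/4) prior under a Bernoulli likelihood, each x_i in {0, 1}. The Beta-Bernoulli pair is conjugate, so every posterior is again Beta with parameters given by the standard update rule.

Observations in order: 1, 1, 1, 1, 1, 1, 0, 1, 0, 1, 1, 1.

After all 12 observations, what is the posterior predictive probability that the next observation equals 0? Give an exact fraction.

15/79

obs 1: x=1 → posterior Beta(7, 7/4)
obs 2: x=1 → posterior Beta(8, 7/4)
obs 3: x=1 → posterior Beta(9, 7/4)
obs 4: x=1 → posterior Beta(10, 7/4)
obs 5: x=1 → posterior Beta(11, 7/4)
obs 6: x=1 → posterior Beta(12, 7/4)
obs 7: x=0 → posterior Beta(12, 11/4)
obs 8: x=1 → posterior Beta(13, 11/4)
obs 9: x=0 → posterior Beta(13, 15/4)
obs 10: x=1 → posterior Beta(14, 15/4)
obs 11: x=1 → posterior Beta(15, 15/4)
obs 12: x=1 → posterior Beta(16, 15/4)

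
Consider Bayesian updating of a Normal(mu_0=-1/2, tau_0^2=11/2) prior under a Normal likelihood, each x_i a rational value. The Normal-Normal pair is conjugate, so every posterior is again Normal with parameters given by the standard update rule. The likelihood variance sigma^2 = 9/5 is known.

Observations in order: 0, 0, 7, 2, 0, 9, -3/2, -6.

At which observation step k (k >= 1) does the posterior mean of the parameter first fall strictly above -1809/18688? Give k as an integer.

obs 1: x=0 → posterior Normal(-9/73, 99/73)
obs 2: x=0 → posterior Normal(-9/128, 99/128)
obs 3: x=7 → posterior Normal(376/183, 33/61)
obs 4: x=2 → posterior Normal(243/119, 99/238)
obs 5: x=0 → posterior Normal(486/293, 99/293)
obs 6: x=9 → posterior Normal(327/116, 33/116)
obs 7: x=-3/2 → posterior Normal(1797/806, 99/403)
obs 8: x=-6 → posterior Normal(1137/916, 99/458)

k = 2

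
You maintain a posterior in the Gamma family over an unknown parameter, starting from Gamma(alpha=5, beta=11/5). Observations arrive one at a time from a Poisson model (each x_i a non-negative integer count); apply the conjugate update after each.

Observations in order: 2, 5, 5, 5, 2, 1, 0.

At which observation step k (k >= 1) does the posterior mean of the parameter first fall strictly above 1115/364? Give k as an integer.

k = 3

obs 1: x=2 → posterior Gamma(7, 16/5)
obs 2: x=5 → posterior Gamma(12, 21/5)
obs 3: x=5 → posterior Gamma(17, 26/5)
obs 4: x=5 → posterior Gamma(22, 31/5)
obs 5: x=2 → posterior Gamma(24, 36/5)
obs 6: x=1 → posterior Gamma(25, 41/5)
obs 7: x=0 → posterior Gamma(25, 46/5)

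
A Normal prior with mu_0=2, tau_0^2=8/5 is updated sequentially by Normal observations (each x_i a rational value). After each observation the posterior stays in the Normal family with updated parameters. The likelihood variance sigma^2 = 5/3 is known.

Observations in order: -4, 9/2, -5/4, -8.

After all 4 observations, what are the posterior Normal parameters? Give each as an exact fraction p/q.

obs 1: x=-4 → posterior Normal(-46/49, 40/49)
obs 2: x=9/2 → posterior Normal(62/73, 40/73)
obs 3: x=-5/4 → posterior Normal(32/97, 40/97)
obs 4: x=-8 → posterior Normal(-160/121, 40/121)

mu_0=-160/121, tau_0^2=40/121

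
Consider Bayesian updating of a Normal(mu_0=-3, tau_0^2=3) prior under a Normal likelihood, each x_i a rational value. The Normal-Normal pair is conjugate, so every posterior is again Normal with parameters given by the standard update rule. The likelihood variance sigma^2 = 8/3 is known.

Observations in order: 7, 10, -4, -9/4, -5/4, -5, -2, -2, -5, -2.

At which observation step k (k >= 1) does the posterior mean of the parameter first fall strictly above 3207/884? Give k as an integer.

k = 2

obs 1: x=7 → posterior Normal(39/17, 24/17)
obs 2: x=10 → posterior Normal(129/26, 12/13)
obs 3: x=-4 → posterior Normal(93/35, 24/35)
obs 4: x=-9/4 → posterior Normal(291/176, 6/11)
obs 5: x=-5/4 → posterior Normal(123/106, 24/53)
obs 6: x=-5 → posterior Normal(33/124, 12/31)
obs 7: x=-2 → posterior Normal(-3/142, 24/71)
obs 8: x=-2 → posterior Normal(-39/160, 3/10)
obs 9: x=-5 → posterior Normal(-129/178, 24/89)
obs 10: x=-2 → posterior Normal(-165/196, 12/49)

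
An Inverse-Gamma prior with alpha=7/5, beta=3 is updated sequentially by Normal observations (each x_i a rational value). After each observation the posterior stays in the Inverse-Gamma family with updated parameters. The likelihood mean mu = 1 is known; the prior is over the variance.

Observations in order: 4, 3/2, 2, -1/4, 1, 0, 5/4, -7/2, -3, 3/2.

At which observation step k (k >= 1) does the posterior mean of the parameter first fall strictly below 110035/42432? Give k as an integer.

obs 1: x=4 → posterior Inverse-Gamma(19/10, 15/2)
obs 2: x=3/2 → posterior Inverse-Gamma(12/5, 61/8)
obs 3: x=2 → posterior Inverse-Gamma(29/10, 65/8)
obs 4: x=-1/4 → posterior Inverse-Gamma(17/5, 285/32)
obs 5: x=1 → posterior Inverse-Gamma(39/10, 285/32)
obs 6: x=0 → posterior Inverse-Gamma(22/5, 301/32)
obs 7: x=5/4 → posterior Inverse-Gamma(49/10, 151/16)
obs 8: x=-7/2 → posterior Inverse-Gamma(27/5, 313/16)
obs 9: x=-3 → posterior Inverse-Gamma(59/10, 441/16)
obs 10: x=3/2 → posterior Inverse-Gamma(32/5, 443/16)

k = 7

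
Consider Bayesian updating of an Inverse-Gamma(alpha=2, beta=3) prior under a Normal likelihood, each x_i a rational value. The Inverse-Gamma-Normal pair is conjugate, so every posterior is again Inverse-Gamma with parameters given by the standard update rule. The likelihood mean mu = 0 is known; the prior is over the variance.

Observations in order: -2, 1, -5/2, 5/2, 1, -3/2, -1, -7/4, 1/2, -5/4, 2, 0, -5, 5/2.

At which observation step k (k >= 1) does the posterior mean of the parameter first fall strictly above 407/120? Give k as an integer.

k = 3

obs 1: x=-2 → posterior Inverse-Gamma(5/2, 5)
obs 2: x=1 → posterior Inverse-Gamma(3, 11/2)
obs 3: x=-5/2 → posterior Inverse-Gamma(7/2, 69/8)
obs 4: x=5/2 → posterior Inverse-Gamma(4, 47/4)
obs 5: x=1 → posterior Inverse-Gamma(9/2, 49/4)
obs 6: x=-3/2 → posterior Inverse-Gamma(5, 107/8)
obs 7: x=-1 → posterior Inverse-Gamma(11/2, 111/8)
obs 8: x=-7/4 → posterior Inverse-Gamma(6, 493/32)
obs 9: x=1/2 → posterior Inverse-Gamma(13/2, 497/32)
obs 10: x=-5/4 → posterior Inverse-Gamma(7, 261/16)
obs 11: x=2 → posterior Inverse-Gamma(15/2, 293/16)
obs 12: x=0 → posterior Inverse-Gamma(8, 293/16)
obs 13: x=-5 → posterior Inverse-Gamma(17/2, 493/16)
obs 14: x=5/2 → posterior Inverse-Gamma(9, 543/16)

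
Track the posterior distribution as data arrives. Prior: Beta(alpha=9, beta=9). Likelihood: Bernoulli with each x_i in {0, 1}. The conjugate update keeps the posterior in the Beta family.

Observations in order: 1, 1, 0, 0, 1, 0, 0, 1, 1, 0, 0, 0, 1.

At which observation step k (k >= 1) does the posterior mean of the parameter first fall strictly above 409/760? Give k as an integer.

k = 2

obs 1: x=1 → posterior Beta(10, 9)
obs 2: x=1 → posterior Beta(11, 9)
obs 3: x=0 → posterior Beta(11, 10)
obs 4: x=0 → posterior Beta(11, 11)
obs 5: x=1 → posterior Beta(12, 11)
obs 6: x=0 → posterior Beta(12, 12)
obs 7: x=0 → posterior Beta(12, 13)
obs 8: x=1 → posterior Beta(13, 13)
obs 9: x=1 → posterior Beta(14, 13)
obs 10: x=0 → posterior Beta(14, 14)
obs 11: x=0 → posterior Beta(14, 15)
obs 12: x=0 → posterior Beta(14, 16)
obs 13: x=1 → posterior Beta(15, 16)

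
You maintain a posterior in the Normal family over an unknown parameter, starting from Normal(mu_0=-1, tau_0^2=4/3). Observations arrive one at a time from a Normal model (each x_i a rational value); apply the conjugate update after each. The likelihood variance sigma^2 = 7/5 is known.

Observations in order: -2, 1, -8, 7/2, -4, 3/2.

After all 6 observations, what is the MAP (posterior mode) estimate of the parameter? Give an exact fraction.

-181/141

obs 1: x=-2 → posterior Normal(-61/41, 28/41)
obs 2: x=1 → posterior Normal(-41/61, 28/61)
obs 3: x=-8 → posterior Normal(-67/27, 28/81)
obs 4: x=7/2 → posterior Normal(-131/101, 28/101)
obs 5: x=-4 → posterior Normal(-211/121, 28/121)
obs 6: x=3/2 → posterior Normal(-181/141, 28/141)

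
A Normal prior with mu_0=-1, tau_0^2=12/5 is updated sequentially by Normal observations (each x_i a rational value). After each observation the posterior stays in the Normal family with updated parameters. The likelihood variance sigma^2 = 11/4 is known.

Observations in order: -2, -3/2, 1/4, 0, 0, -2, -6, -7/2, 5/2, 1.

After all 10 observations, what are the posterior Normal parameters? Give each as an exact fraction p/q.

obs 1: x=-2 → posterior Normal(-151/103, 132/103)
obs 2: x=-3/2 → posterior Normal(-223/151, 132/151)
obs 3: x=1/4 → posterior Normal(-211/199, 132/199)
obs 4: x=0 → posterior Normal(-211/247, 132/247)
obs 5: x=0 → posterior Normal(-211/295, 132/295)
obs 6: x=-2 → posterior Normal(-307/343, 132/343)
obs 7: x=-6 → posterior Normal(-35/23, 132/391)
obs 8: x=-7/2 → posterior Normal(-763/439, 132/439)
obs 9: x=5/2 → posterior Normal(-643/487, 132/487)
obs 10: x=1 → posterior Normal(-119/107, 132/535)

mu_0=-119/107, tau_0^2=132/535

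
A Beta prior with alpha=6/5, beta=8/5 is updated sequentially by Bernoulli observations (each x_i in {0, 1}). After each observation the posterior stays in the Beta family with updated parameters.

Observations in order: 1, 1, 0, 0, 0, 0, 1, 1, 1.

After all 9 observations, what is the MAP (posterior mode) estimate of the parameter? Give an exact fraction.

obs 1: x=1 → posterior Beta(11/5, 8/5)
obs 2: x=1 → posterior Beta(16/5, 8/5)
obs 3: x=0 → posterior Beta(16/5, 13/5)
obs 4: x=0 → posterior Beta(16/5, 18/5)
obs 5: x=0 → posterior Beta(16/5, 23/5)
obs 6: x=0 → posterior Beta(16/5, 28/5)
obs 7: x=1 → posterior Beta(21/5, 28/5)
obs 8: x=1 → posterior Beta(26/5, 28/5)
obs 9: x=1 → posterior Beta(31/5, 28/5)

26/49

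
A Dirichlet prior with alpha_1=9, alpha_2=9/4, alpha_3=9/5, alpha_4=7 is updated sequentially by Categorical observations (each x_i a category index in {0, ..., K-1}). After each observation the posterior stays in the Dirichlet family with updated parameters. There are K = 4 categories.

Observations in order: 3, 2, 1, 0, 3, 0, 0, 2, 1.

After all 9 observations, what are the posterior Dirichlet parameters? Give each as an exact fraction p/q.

obs 1: x=3 → posterior Dirichlet(9, 9/4, 9/5, 8)
obs 2: x=2 → posterior Dirichlet(9, 9/4, 14/5, 8)
obs 3: x=1 → posterior Dirichlet(9, 13/4, 14/5, 8)
obs 4: x=0 → posterior Dirichlet(10, 13/4, 14/5, 8)
obs 5: x=3 → posterior Dirichlet(10, 13/4, 14/5, 9)
obs 6: x=0 → posterior Dirichlet(11, 13/4, 14/5, 9)
obs 7: x=0 → posterior Dirichlet(12, 13/4, 14/5, 9)
obs 8: x=2 → posterior Dirichlet(12, 13/4, 19/5, 9)
obs 9: x=1 → posterior Dirichlet(12, 17/4, 19/5, 9)

alpha_1=12, alpha_2=17/4, alpha_3=19/5, alpha_4=9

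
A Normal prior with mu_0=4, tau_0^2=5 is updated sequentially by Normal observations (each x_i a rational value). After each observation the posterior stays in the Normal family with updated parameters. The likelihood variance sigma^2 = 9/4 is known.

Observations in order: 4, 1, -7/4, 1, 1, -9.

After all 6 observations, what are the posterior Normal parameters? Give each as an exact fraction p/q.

mu_0=-13/43, tau_0^2=15/43

obs 1: x=4 → posterior Normal(4, 45/29)
obs 2: x=1 → posterior Normal(136/49, 45/49)
obs 3: x=-7/4 → posterior Normal(101/69, 15/23)
obs 4: x=1 → posterior Normal(121/89, 45/89)
obs 5: x=1 → posterior Normal(141/109, 45/109)
obs 6: x=-9 → posterior Normal(-13/43, 15/43)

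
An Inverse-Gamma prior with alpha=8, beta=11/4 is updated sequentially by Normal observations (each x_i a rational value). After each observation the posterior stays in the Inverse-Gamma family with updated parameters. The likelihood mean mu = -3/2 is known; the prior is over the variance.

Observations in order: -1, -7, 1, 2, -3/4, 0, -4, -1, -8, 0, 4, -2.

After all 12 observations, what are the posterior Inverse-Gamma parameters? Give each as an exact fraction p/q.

alpha=14, beta=2221/32

obs 1: x=-1 → posterior Inverse-Gamma(17/2, 23/8)
obs 2: x=-7 → posterior Inverse-Gamma(9, 18)
obs 3: x=1 → posterior Inverse-Gamma(19/2, 169/8)
obs 4: x=2 → posterior Inverse-Gamma(10, 109/4)
obs 5: x=-3/4 → posterior Inverse-Gamma(21/2, 881/32)
obs 6: x=0 → posterior Inverse-Gamma(11, 917/32)
obs 7: x=-4 → posterior Inverse-Gamma(23/2, 1017/32)
obs 8: x=-1 → posterior Inverse-Gamma(12, 1021/32)
obs 9: x=-8 → posterior Inverse-Gamma(25/2, 1697/32)
obs 10: x=0 → posterior Inverse-Gamma(13, 1733/32)
obs 11: x=4 → posterior Inverse-Gamma(27/2, 2217/32)
obs 12: x=-2 → posterior Inverse-Gamma(14, 2221/32)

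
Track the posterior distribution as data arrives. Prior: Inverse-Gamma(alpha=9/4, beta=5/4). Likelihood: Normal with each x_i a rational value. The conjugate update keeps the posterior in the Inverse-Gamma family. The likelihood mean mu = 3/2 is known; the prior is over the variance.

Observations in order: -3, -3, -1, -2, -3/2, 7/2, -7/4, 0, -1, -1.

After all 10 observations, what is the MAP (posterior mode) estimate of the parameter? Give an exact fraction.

obs 1: x=-3 → posterior Inverse-Gamma(11/4, 91/8)
obs 2: x=-3 → posterior Inverse-Gamma(13/4, 43/2)
obs 3: x=-1 → posterior Inverse-Gamma(15/4, 197/8)
obs 4: x=-2 → posterior Inverse-Gamma(17/4, 123/4)
obs 5: x=-3/2 → posterior Inverse-Gamma(19/4, 141/4)
obs 6: x=7/2 → posterior Inverse-Gamma(21/4, 149/4)
obs 7: x=-7/4 → posterior Inverse-Gamma(23/4, 1361/32)
obs 8: x=0 → posterior Inverse-Gamma(25/4, 1397/32)
obs 9: x=-1 → posterior Inverse-Gamma(27/4, 1497/32)
obs 10: x=-1 → posterior Inverse-Gamma(29/4, 1597/32)

1597/264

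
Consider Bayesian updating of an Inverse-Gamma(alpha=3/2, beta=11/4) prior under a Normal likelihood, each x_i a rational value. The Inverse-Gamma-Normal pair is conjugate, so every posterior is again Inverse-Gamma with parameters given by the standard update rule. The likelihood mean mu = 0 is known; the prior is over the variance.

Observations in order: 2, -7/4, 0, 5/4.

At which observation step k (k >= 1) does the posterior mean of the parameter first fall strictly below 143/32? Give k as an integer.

obs 1: x=2 → posterior Inverse-Gamma(2, 19/4)
obs 2: x=-7/4 → posterior Inverse-Gamma(5/2, 201/32)
obs 3: x=0 → posterior Inverse-Gamma(3, 201/32)
obs 4: x=5/4 → posterior Inverse-Gamma(7/2, 113/16)

k = 2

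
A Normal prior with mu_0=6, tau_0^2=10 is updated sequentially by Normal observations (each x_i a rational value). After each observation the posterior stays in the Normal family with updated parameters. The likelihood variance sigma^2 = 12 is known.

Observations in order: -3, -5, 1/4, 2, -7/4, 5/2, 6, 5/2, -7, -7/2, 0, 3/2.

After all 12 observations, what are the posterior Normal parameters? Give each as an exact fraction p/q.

mu_0=17/132, tau_0^2=10/11

obs 1: x=-3 → posterior Normal(21/11, 60/11)
obs 2: x=-5 → posterior Normal(-1/4, 15/4)
obs 3: x=1/4 → posterior Normal(-11/84, 20/7)
obs 4: x=2 → posterior Normal(29/104, 30/13)
obs 5: x=-7/4 → posterior Normal(-3/62, 60/31)
obs 6: x=5/2 → posterior Normal(11/36, 5/3)
obs 7: x=6 → posterior Normal(1, 60/41)
obs 8: x=5/2 → posterior Normal(107/92, 30/23)
obs 9: x=-7 → posterior Normal(37/102, 20/17)
obs 10: x=-7/2 → posterior Normal(1/56, 15/14)
obs 11: x=0 → posterior Normal(1/61, 60/61)
obs 12: x=3/2 → posterior Normal(17/132, 10/11)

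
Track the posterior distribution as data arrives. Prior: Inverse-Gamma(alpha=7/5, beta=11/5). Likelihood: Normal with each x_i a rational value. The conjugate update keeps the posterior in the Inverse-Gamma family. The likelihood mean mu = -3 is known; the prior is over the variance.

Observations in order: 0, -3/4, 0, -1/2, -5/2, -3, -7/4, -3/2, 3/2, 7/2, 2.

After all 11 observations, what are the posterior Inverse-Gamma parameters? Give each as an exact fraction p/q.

alpha=69/10, beta=5011/80

obs 1: x=0 → posterior Inverse-Gamma(19/10, 67/10)
obs 2: x=-3/4 → posterior Inverse-Gamma(12/5, 1477/160)
obs 3: x=0 → posterior Inverse-Gamma(29/10, 2197/160)
obs 4: x=-1/2 → posterior Inverse-Gamma(17/5, 2697/160)
obs 5: x=-5/2 → posterior Inverse-Gamma(39/10, 2717/160)
obs 6: x=-3 → posterior Inverse-Gamma(22/5, 2717/160)
obs 7: x=-7/4 → posterior Inverse-Gamma(49/10, 1421/80)
obs 8: x=-3/2 → posterior Inverse-Gamma(27/5, 1511/80)
obs 9: x=3/2 → posterior Inverse-Gamma(59/10, 2321/80)
obs 10: x=7/2 → posterior Inverse-Gamma(32/5, 4011/80)
obs 11: x=2 → posterior Inverse-Gamma(69/10, 5011/80)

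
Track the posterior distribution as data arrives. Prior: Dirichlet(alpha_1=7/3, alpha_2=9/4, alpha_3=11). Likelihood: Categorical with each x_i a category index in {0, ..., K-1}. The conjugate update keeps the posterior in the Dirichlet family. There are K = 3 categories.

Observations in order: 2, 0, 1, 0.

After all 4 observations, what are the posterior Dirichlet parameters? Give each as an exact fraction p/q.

alpha_1=13/3, alpha_2=13/4, alpha_3=12

obs 1: x=2 → posterior Dirichlet(7/3, 9/4, 12)
obs 2: x=0 → posterior Dirichlet(10/3, 9/4, 12)
obs 3: x=1 → posterior Dirichlet(10/3, 13/4, 12)
obs 4: x=0 → posterior Dirichlet(13/3, 13/4, 12)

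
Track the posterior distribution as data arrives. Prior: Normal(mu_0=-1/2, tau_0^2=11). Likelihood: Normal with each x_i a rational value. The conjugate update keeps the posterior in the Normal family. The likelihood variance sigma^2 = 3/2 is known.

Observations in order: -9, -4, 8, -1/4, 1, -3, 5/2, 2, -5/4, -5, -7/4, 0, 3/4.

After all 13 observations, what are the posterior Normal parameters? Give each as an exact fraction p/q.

obs 1: x=-9 → posterior Normal(-399/50, 33/25)
obs 2: x=-4 → posterior Normal(-575/94, 33/47)
obs 3: x=8 → posterior Normal(-223/138, 11/23)
obs 4: x=-1/4 → posterior Normal(-9/7, 33/91)
obs 5: x=1 → posterior Normal(-95/113, 33/113)
obs 6: x=-3 → posterior Normal(-161/135, 11/45)
obs 7: x=5/2 → posterior Normal(-106/157, 33/157)
obs 8: x=2 → posterior Normal(-62/179, 33/179)
obs 9: x=-5/4 → posterior Normal(-179/402, 11/67)
obs 10: x=-5 → posterior Normal(-399/446, 33/223)
obs 11: x=-7/4 → posterior Normal(-34/35, 33/245)
obs 12: x=0 → posterior Normal(-238/267, 11/89)
obs 13: x=3/4 → posterior Normal(-443/578, 33/289)

mu_0=-443/578, tau_0^2=33/289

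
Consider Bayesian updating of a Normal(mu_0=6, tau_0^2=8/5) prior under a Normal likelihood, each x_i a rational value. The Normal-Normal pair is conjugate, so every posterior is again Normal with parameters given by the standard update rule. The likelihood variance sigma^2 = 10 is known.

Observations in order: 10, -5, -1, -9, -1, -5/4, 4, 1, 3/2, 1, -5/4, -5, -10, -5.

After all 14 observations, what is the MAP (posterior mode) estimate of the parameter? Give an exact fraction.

obs 1: x=10 → posterior Normal(190/29, 40/29)
obs 2: x=-5 → posterior Normal(170/33, 40/33)
obs 3: x=-1 → posterior Normal(166/37, 40/37)
obs 4: x=-9 → posterior Normal(130/41, 40/41)
obs 5: x=-1 → posterior Normal(14/5, 8/9)
obs 6: x=-5/4 → posterior Normal(121/49, 40/49)
obs 7: x=4 → posterior Normal(137/53, 40/53)
obs 8: x=1 → posterior Normal(47/19, 40/57)
obs 9: x=3/2 → posterior Normal(147/61, 40/61)
obs 10: x=1 → posterior Normal(151/65, 8/13)
obs 11: x=-5/4 → posterior Normal(146/69, 40/69)
obs 12: x=-5 → posterior Normal(126/73, 40/73)
obs 13: x=-10 → posterior Normal(86/77, 40/77)
obs 14: x=-5 → posterior Normal(22/27, 40/81)

22/27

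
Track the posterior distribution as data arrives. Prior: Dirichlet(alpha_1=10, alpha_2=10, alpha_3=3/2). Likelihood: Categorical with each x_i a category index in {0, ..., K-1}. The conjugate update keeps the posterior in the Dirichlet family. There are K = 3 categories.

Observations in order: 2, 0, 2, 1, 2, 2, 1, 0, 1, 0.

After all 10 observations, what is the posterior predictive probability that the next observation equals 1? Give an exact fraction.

obs 1: x=2 → posterior Dirichlet(10, 10, 5/2)
obs 2: x=0 → posterior Dirichlet(11, 10, 5/2)
obs 3: x=2 → posterior Dirichlet(11, 10, 7/2)
obs 4: x=1 → posterior Dirichlet(11, 11, 7/2)
obs 5: x=2 → posterior Dirichlet(11, 11, 9/2)
obs 6: x=2 → posterior Dirichlet(11, 11, 11/2)
obs 7: x=1 → posterior Dirichlet(11, 12, 11/2)
obs 8: x=0 → posterior Dirichlet(12, 12, 11/2)
obs 9: x=1 → posterior Dirichlet(12, 13, 11/2)
obs 10: x=0 → posterior Dirichlet(13, 13, 11/2)

26/63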